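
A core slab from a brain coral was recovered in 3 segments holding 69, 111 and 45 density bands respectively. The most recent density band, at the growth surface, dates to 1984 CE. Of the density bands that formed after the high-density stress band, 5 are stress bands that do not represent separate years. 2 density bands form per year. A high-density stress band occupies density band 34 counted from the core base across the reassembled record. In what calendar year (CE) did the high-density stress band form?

1891 CE

Total density bands = 69 + 111 + 45 = 225.
Between density band 34 and the growth surface there are 225 − 34 = 191 density bands.
191 − 5 false = 186 true density bands after the high-density stress band.
Dividing by 2 density bands per year: 186 / 2 = 93 years.
The density band at the growth surface is 1984 CE, so the high-density stress band dates to 1984 − 93 = 1891 CE.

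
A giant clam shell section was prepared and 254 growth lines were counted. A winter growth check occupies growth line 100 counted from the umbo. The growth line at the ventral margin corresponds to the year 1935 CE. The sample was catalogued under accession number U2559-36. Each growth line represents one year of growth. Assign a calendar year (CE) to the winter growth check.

1781 CE

Between growth line 100 and the ventral margin there are 254 − 100 = 154 growth lines.
1935 − 154 = 1781 CE.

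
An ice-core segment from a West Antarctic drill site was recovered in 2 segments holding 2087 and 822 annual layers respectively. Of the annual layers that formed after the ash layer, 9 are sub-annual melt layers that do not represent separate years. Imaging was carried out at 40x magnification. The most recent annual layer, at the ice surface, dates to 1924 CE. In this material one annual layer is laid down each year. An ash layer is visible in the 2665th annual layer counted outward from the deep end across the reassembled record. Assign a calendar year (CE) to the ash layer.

Total annual layers = 2087 + 822 = 2909.
Between annual layer 2665 and the ice surface there are 2909 − 2665 = 244 annual layers.
Removing the 9 false annual layers leaves 244 − 9 = 235 true annual layers beyond the ash layer.
The annual layer at the ice surface is 1924 CE, so the ash layer dates to 1924 − 235 = 1689 CE.

1689 CE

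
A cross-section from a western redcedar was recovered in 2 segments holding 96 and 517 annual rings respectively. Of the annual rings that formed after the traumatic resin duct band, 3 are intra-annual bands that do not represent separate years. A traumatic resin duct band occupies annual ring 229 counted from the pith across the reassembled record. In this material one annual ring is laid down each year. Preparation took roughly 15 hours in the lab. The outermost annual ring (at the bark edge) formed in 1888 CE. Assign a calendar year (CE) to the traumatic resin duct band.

1507 CE

Total annual rings = 96 + 517 = 613.
613 − 229 = 384 annual rings lie beyond the traumatic resin duct band toward the bark edge.
384 − 3 false = 381 true annual rings after the traumatic resin duct band.
Counting back 381 years from 1888 CE places the traumatic resin duct band in 1888 − 381 = 1507 CE.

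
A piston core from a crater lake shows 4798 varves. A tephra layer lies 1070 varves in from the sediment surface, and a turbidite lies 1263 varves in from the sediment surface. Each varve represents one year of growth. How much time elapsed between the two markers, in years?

193 years

Separation: 1263 − 1070 = 193 varves.
At one varve per year, 193 years elapsed between them.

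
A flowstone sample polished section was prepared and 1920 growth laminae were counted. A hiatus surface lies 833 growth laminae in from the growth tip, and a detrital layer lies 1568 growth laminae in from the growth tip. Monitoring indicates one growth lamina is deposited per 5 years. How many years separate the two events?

Separation: 1568 − 833 = 735 growth laminae.
735 growth laminae at 5 years each span 735 × 5 = 3675 years.

3675 years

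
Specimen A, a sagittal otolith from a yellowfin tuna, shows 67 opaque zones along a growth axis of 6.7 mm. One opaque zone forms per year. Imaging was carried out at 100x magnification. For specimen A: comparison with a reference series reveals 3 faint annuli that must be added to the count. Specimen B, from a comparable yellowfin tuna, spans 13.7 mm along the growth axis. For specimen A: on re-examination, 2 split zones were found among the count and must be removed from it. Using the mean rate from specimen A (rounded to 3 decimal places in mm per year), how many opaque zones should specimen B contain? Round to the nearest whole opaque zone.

138 opaque zones

Specimen A: true opaque zone count = 67 − 2 + 3 = 68.
A: Mean rate = 6.7 mm / 68 years ≈ 0.099 mm/year.
Specimen B: 13.7 mm / 0.099 mm per year = 138.38 years ≈ 138 opaque zones.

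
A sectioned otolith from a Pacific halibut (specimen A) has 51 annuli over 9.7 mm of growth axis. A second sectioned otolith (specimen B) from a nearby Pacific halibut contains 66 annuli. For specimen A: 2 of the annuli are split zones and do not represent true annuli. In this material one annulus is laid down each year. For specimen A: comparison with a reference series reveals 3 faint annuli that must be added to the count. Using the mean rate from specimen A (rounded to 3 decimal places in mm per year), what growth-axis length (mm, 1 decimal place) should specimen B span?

Specimen A: adjusted count: 51 − 2 + 3 = 52 annuli.
A: Extension rate ≈ 9.7 / 52 = 0.187 mm/yr.
Length of B = 0.187 × 66 = 12.3 mm.

12.3 mm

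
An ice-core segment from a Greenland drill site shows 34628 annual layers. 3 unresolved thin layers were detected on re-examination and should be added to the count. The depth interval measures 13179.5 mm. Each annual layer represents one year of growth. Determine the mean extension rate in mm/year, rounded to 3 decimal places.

0.381 mm/year

After corrections the count is 34628 + 3 = 34631 annual layers.
Mean rate = 13179.5 mm / 34631 years ≈ 0.381 mm/year.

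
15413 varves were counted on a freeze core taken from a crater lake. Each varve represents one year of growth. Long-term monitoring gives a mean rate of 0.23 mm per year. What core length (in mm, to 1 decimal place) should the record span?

3545.0 mm

15413 years of growth are recorded.
15413 years at 0.23 mm/year gives 0.23 × 15413 = 3545.0 mm.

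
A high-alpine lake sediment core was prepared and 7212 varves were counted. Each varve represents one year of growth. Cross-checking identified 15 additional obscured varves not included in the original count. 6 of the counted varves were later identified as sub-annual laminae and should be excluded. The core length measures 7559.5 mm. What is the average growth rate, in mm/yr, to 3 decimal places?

True varve count = 7212 − 6 + 15 = 7221.
7559.5 mm over 7221 years gives 7559.5 / 7221 ≈ 1.047 mm/yr.

1.047 mm/yr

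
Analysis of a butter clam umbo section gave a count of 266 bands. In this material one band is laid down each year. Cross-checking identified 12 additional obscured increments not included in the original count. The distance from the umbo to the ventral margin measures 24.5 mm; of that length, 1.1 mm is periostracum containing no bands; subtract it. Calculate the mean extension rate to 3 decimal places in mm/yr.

True band count = 266 + 12 = 278.
Net length = 24.5 − 1.1 = 23.4 mm.
Extension rate ≈ 23.4 / 278 = 0.084 mm/yr.

0.084 mm/yr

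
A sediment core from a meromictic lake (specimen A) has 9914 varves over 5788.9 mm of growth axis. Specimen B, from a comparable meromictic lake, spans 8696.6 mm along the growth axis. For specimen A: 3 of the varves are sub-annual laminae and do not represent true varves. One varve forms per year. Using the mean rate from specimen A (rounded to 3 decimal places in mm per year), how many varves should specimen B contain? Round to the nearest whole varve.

14891 varves

Specimen A: adjusted count: 9914 − 3 = 9911 varves.
A: 5788.9 mm over 9911 years gives 5788.9 / 9911 ≈ 0.584 mm/yr.
B spans 8696.6 / 0.584 = 14891.44 years ≈ 14891 varves.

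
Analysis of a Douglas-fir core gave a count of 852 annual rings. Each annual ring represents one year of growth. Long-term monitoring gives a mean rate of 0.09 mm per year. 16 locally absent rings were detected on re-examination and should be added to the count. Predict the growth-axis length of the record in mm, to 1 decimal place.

Correcting the raw count gives 852 + 16 = 868 true annual rings.
Predicted length = 0.09 mm/year × 868 years = 78.1 mm.

78.1 mm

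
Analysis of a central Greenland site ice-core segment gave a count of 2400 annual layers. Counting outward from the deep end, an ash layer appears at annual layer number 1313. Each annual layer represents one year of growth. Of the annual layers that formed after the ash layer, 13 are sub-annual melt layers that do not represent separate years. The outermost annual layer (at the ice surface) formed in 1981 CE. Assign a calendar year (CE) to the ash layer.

907 CE

Between annual layer 1313 and the ice surface there are 2400 − 1313 = 1087 annual layers.
Removing the 13 false annual layers leaves 1087 − 13 = 1074 true annual layers beyond the ash layer.
1981 − 1074 = 907 CE.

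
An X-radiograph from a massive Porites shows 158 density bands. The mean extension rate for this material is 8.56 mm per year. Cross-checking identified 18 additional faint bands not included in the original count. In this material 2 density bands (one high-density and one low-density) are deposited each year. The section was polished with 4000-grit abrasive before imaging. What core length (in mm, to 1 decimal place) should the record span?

753.3 mm

True density band count = 158 + 18 = 176.
176 density bands at 2 per year is 176 / 2 = 88 years.
Predicted length = 8.56 mm/year × 88 years = 753.3 mm.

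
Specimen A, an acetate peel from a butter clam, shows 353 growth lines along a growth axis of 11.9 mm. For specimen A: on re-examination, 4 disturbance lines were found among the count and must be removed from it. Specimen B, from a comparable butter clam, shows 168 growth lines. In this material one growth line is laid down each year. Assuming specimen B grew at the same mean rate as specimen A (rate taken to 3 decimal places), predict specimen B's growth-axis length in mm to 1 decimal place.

Specimen A: after corrections the count is 353 − 4 = 349 growth lines.
A: Mean rate = 11.9 mm / 349 years ≈ 0.034 mm/yr.
B's length ≈ 0.034 × 168 = 5.7 mm.

5.7 mm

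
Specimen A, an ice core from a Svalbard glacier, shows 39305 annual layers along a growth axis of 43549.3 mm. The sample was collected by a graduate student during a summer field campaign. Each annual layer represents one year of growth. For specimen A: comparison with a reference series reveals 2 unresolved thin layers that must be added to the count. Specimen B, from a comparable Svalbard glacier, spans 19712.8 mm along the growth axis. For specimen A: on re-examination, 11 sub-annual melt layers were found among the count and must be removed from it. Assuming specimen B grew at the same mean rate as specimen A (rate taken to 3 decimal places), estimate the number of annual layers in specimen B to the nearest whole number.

Specimen A: after corrections the count is 39305 − 11 + 2 = 39296 annual layers.
A: 43549.3 mm over 39296 years gives 43549.3 / 39296 ≈ 1.108 mm/yr.
Specimen B: 19712.8 mm / 1.108 mm per year = 17791.34 years ≈ 17791 annual layers.

17791 annual layers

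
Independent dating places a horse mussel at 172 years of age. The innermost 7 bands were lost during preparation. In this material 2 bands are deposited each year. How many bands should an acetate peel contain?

172 years at 2 bands per year gives 172 × 2 = 344 bands.
Less the 7 uncaptured bands: 344 − 7 = 337.

337 bands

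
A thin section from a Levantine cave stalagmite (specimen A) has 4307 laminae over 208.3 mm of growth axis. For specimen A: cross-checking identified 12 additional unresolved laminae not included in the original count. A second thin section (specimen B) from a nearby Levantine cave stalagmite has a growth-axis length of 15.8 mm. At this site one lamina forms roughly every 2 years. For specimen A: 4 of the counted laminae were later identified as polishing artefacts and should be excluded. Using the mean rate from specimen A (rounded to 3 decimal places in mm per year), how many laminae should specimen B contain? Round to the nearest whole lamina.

Specimen A: after corrections the count is 4307 − 4 + 12 = 4315 laminae.
Specimen A: multiplying by 2 years per lamina: 4315 × 2 = 8630 years.
A: 208.3 mm over 8630 years gives 208.3 / 8630 ≈ 0.024 mm per year.
Specimen B: 15.8 mm / 0.024 mm per year = 658.33 years; at 2 years per lamina that is 658.33 / 2 ≈ 329 laminae.

329 laminae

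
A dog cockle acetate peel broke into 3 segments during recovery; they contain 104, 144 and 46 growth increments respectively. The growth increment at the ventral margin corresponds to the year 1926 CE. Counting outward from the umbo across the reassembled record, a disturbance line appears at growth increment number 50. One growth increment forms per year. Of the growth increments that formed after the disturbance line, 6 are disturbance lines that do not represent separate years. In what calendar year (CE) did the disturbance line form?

Total growth increments = 104 + 144 + 46 = 294.
Between growth increment 50 and the ventral margin there are 294 − 50 = 244 growth increments.
Excluding 6 false growth increments: 244 − 6 = 238.
Counting back 238 years from 1926 CE places the disturbance line in 1926 − 238 = 1688 CE.

1688 CE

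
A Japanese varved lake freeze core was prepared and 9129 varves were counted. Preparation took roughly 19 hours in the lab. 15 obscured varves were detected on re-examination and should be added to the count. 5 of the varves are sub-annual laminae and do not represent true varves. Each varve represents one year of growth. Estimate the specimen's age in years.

True varve count = 9129 − 5 + 15 = 9139.
With a one-to-one varve periodicity this is 9139 years.

9139 years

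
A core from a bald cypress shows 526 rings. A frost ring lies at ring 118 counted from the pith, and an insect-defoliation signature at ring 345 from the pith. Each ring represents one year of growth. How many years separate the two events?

227 years

The two markers are separated by 345 − 118 = 227 rings.
At one ring per year, 227 years elapsed between them.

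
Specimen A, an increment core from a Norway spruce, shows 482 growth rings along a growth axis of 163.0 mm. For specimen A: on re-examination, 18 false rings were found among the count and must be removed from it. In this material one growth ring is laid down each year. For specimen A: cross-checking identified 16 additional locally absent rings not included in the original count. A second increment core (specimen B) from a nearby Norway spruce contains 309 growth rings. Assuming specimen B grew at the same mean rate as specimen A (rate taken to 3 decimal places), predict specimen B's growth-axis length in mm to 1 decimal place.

Specimen A: correcting the raw count gives 482 − 18 + 16 = 480 true growth rings.
A: 163.0 mm over 480 years gives 163.0 / 480 ≈ 0.340 mm per year.
Length of B = 0.340 × 309 = 105.1 mm.

105.1 mm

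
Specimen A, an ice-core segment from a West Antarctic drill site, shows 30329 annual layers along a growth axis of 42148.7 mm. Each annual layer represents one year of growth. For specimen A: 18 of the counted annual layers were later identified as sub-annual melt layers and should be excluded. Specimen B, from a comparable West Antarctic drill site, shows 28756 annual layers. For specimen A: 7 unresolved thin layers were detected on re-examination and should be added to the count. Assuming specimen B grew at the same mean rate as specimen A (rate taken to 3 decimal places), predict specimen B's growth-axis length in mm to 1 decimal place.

Specimen A: true annual layer count = 30329 − 18 + 7 = 30318.
A: Extension rate ≈ 42148.7 / 30318 = 1.390 mm per year.
For B, 1.390 mm/year × 28756 years = 39970.8 mm.

39970.8 mm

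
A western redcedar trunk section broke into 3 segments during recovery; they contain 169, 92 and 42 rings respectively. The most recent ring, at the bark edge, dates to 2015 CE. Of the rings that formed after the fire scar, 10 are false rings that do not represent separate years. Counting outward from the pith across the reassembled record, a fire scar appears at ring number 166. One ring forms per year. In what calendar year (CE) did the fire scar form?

Total rings = 169 + 92 + 42 = 303.
Between ring 166 and the bark edge there are 303 − 166 = 137 rings.
Removing the 10 false rings leaves 137 − 10 = 127 true rings beyond the fire scar.
The ring at the bark edge is 2015 CE, so the fire scar dates to 2015 − 127 = 1888 CE.

1888 CE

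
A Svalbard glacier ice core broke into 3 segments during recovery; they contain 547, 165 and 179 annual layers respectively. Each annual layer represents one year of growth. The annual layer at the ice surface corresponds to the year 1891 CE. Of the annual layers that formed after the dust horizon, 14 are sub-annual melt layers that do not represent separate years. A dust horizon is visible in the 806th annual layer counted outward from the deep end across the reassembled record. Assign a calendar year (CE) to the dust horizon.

Total annual layers = 547 + 165 + 179 = 891.
Between annual layer 806 and the ice surface there are 891 − 806 = 85 annual layers.
Excluding 14 false annual layers: 85 − 14 = 71.
The annual layer at the ice surface is 1891 CE, so the dust horizon dates to 1891 − 71 = 1820 CE.

1820 CE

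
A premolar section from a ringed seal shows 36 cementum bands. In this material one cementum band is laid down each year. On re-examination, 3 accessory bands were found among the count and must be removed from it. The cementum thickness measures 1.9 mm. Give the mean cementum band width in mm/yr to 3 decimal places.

0.058 mm/yr

Correcting the raw count gives 36 − 3 = 33 true cementum bands.
Extension rate ≈ 1.9 / 33 = 0.058 mm/yr.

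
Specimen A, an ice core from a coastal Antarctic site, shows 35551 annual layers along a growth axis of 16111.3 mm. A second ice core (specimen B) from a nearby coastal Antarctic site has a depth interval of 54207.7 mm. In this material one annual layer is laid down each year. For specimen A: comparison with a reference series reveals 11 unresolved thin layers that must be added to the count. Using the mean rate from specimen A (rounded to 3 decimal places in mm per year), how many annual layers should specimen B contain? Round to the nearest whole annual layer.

119664 annual layers

Specimen A: true annual layer count = 35551 + 11 = 35562.
A: 16111.3 mm over 35562 years gives 16111.3 / 35562 ≈ 0.453 mm/year.
For B, 54207.7 / 0.453 = 119663.80 years ≈ 119664 annual layers.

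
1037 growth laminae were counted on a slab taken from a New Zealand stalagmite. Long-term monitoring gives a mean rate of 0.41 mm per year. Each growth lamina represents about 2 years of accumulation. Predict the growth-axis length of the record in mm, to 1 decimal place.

850.3 mm

Multiplying by 2 years per growth lamina: 1037 × 2 = 2074 years.
Length ≈ 0.41 × 2074 = 850.3 mm.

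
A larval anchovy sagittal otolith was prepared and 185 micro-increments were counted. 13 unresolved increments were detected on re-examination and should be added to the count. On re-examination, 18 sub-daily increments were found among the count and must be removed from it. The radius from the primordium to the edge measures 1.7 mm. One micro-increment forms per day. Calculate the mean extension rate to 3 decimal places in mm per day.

Correcting the raw count gives 185 − 18 + 13 = 180 true micro-increments.
Mean rate = 1.7 mm / 180 days ≈ 0.009 mm per day.

0.009 mm per day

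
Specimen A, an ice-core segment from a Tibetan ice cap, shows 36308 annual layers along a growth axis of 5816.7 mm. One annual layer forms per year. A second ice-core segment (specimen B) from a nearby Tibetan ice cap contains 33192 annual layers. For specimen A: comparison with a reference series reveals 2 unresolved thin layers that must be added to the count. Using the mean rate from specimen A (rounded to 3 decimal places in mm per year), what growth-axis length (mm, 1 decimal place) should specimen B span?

5310.7 mm

Specimen A: true annual layer count = 36308 + 2 = 36310.
A: Mean rate = 5816.7 mm / 36310 years ≈ 0.160 mm/yr.
B's length ≈ 0.160 × 33192 = 5310.7 mm.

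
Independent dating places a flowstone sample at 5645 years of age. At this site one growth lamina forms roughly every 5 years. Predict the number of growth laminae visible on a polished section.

1129 growth laminae

At 5 years per growth lamina, 5645 / 5 = 1129 growth laminae are expected.
So 1129 growth laminae should be present.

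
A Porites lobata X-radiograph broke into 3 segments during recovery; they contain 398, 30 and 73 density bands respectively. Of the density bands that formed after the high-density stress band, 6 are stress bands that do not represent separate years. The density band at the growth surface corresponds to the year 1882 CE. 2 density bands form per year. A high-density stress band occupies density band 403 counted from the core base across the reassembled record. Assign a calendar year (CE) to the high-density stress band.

1836 CE

Total density bands = 398 + 30 + 73 = 501.
The high-density stress band sits at density band 403 from the core base, so 501 − 403 = 98 density bands formed after it.
Excluding 6 false density bands: 98 − 6 = 92.
92 density bands at 2 per year is 92 / 2 = 46 years.
Counting back 46 years from 1882 CE places the high-density stress band in 1882 − 46 = 1836 CE.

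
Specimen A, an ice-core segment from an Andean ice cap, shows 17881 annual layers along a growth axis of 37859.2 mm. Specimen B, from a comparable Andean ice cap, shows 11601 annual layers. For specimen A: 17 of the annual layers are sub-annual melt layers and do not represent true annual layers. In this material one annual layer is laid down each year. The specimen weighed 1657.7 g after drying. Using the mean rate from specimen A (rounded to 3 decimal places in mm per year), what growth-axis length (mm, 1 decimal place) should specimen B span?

24582.5 mm

Specimen A: adjusted count: 17881 − 17 = 17864 annual layers.
A: Mean rate = 37859.2 mm / 17864 years ≈ 2.119 mm/year.
For B, 2.119 mm/year × 11601 years = 24582.5 mm.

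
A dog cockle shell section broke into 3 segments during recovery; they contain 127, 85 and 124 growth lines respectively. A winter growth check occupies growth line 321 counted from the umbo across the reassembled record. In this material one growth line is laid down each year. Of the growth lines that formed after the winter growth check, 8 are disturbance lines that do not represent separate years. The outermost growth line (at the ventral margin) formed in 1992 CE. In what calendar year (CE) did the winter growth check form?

1985 CE

Total growth lines = 127 + 85 + 124 = 336.
Between growth line 321 and the ventral margin there are 336 − 321 = 15 growth lines.
15 − 8 false = 7 true growth lines after the winter growth check.
1992 − 7 = 1985 CE.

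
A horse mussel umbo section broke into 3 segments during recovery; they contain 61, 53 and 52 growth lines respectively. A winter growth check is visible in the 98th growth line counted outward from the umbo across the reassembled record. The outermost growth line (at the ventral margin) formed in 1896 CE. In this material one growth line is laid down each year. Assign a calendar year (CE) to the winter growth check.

1828 CE

Total growth lines = 61 + 53 + 52 = 166.
The winter growth check sits at growth line 98 from the umbo, so 166 − 98 = 68 growth lines formed after it.
Counting back 68 years from 1896 CE places the winter growth check in 1896 − 68 = 1828 CE.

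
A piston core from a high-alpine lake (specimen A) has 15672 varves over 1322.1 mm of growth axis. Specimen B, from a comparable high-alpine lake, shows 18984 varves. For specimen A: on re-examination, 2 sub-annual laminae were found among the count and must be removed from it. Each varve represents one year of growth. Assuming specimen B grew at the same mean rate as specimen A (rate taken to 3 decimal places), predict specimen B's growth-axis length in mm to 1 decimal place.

Specimen A: adjusted count: 15672 − 2 = 15670 varves.
A: 1322.1 mm over 15670 years gives 1322.1 / 15670 ≈ 0.084 mm/yr.
Length of B = 0.084 × 18984 = 1594.7 mm.

1594.7 mm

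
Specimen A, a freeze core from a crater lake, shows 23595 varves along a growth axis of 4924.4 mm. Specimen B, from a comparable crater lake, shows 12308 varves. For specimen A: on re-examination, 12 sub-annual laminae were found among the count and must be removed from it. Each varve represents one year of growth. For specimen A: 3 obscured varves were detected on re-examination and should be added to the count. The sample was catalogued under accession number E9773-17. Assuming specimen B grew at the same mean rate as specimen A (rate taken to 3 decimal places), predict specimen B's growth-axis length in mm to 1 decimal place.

Specimen A: adjusted count: 23595 − 12 + 3 = 23586 varves.
A: 4924.4 mm over 23586 years gives 4924.4 / 23586 ≈ 0.209 mm/year.
Length of B = 0.209 × 12308 = 2572.4 mm.

2572.4 mm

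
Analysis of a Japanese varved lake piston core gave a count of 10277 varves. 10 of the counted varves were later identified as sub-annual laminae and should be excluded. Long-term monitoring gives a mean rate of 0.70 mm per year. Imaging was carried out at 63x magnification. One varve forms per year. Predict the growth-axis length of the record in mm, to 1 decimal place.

7186.9 mm

After corrections the count is 10277 − 10 = 10267 varves.
Predicted length = 0.70 mm/year × 10267 years = 7186.9 mm.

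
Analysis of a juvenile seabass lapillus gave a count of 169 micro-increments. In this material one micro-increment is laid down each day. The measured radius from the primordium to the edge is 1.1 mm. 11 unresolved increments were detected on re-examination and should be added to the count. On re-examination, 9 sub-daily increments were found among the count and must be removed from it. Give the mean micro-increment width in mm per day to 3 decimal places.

True micro-increment count = 169 − 9 + 11 = 171.
1.1 mm over 171 days gives 1.1 / 171 ≈ 0.006 mm per day.

0.006 mm per day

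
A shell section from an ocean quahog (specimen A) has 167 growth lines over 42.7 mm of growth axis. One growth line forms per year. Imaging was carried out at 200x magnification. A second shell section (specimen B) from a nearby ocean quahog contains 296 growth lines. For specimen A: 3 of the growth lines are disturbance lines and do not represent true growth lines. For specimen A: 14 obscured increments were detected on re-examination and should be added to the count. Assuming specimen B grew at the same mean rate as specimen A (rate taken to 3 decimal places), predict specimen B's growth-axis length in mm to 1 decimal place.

Specimen A: correcting the raw count gives 167 − 3 + 14 = 178 true growth lines.
A: 42.7 mm over 178 years gives 42.7 / 178 ≈ 0.240 mm/yr.
Length of B = 0.240 × 296 = 71.0 mm.

71.0 mm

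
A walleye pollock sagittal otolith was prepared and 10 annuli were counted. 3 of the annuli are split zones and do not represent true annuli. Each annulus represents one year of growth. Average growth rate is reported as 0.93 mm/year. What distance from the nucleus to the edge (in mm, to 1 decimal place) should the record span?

Correcting the raw count gives 10 − 3 = 7 true annuli.
7 years at 0.93 mm/year gives 0.93 × 7 = 6.5 mm.

6.5 mm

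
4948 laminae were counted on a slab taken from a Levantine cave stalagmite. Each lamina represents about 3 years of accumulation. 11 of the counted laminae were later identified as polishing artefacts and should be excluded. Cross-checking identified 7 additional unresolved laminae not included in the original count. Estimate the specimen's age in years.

Correcting the raw count gives 4948 − 11 + 7 = 4944 true laminae.
Multiplying by 3 years per lamina: 4944 × 3 = 14832 years.

14832 yr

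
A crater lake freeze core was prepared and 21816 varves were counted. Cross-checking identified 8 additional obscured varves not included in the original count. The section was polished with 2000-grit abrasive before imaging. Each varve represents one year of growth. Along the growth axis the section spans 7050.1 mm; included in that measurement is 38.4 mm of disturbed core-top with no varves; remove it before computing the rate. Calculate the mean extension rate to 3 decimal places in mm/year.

Correcting the raw count gives 21816 + 8 = 21824 true varves.
The growth record spans 7050.1 − 38.4 = 7011.7 mm.
Mean rate = 7011.7 mm / 21824 years ≈ 0.321 mm/year.

0.321 mm/year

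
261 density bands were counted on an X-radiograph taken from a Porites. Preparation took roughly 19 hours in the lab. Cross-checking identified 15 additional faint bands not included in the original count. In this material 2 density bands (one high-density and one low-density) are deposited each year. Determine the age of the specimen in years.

Adjusted count: 261 + 15 = 276 density bands.
Dividing by 2 density bands per year: 276 / 2 = 138 years.

138 years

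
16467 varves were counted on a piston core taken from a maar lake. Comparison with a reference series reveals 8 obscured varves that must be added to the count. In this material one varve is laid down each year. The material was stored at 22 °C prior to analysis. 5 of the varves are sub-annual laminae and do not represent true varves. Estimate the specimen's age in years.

Correcting the raw count gives 16467 − 5 + 8 = 16470 true varves.
At one varve per year, that is 16470 years.

16470 years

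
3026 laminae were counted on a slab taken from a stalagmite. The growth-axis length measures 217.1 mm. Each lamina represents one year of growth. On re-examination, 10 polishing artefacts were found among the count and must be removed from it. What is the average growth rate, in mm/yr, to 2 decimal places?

Correcting the raw count gives 3026 − 10 = 3016 true laminae.
217.1 mm over 3016 years gives 217.1 / 3016 ≈ 0.07 mm/yr.

0.07 mm/yr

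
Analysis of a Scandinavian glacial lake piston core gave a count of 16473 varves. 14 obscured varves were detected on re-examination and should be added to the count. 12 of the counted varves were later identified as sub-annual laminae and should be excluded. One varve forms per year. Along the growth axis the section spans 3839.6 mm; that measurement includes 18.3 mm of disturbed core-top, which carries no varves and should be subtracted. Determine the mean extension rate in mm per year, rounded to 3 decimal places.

0.232 mm per year

True varve count = 16473 − 12 + 14 = 16475.
Net length = 3839.6 − 18.3 = 3821.3 mm.
Extension rate ≈ 3821.3 / 16475 = 0.232 mm per year.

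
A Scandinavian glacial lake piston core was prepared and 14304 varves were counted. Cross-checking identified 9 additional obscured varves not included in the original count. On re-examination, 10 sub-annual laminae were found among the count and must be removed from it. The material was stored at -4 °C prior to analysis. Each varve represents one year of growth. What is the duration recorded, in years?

14303 yr

After corrections the count is 14304 − 10 + 9 = 14303 varves.
One varve per year makes the duration 14303 years.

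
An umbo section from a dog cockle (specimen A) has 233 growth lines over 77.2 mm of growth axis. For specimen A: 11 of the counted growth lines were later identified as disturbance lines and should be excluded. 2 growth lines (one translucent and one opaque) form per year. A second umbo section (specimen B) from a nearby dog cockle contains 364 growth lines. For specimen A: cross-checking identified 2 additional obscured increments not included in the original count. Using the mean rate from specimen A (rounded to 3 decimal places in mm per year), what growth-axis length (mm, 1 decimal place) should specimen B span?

Specimen A: correcting the raw count gives 233 − 11 + 2 = 224 true growth lines.
Specimen A: with 2 growth lines per year, 224 / 2 = 112 years.
A: Mean rate = 77.2 mm / 112 years ≈ 0.689 mm per year.
Specimen B: 364 growth lines at 2 per year is 364 / 2 = 182 years. For B, 0.689 mm/year × 182 years = 125.4 mm.

125.4 mm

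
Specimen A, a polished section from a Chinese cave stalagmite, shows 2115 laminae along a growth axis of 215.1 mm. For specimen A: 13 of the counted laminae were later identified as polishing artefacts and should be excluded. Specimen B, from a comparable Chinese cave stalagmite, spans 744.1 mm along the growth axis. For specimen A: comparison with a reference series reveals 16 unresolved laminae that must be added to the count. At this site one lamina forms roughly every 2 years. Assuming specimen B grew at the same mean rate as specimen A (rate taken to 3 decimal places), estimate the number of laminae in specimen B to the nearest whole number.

Specimen A: adjusted count: 2115 − 13 + 16 = 2118 laminae.
Specimen A: multiplying by 2 years per lamina: 2118 × 2 = 4236 years.
A: Extension rate ≈ 215.1 / 4236 = 0.051 mm per year.
For B, 744.1 / 0.051 = 14590.20 years; at 2 years per lamina that is 14590.20 / 2 ≈ 7295 laminae.

7295 laminae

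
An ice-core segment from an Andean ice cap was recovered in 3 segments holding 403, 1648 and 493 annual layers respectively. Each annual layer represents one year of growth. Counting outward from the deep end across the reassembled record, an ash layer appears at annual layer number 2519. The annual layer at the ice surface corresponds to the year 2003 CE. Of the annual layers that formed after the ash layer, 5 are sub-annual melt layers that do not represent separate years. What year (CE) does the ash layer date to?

Total annual layers = 403 + 1648 + 493 = 2544.
2544 − 2519 = 25 annual layers lie beyond the ash layer toward the ice surface.
Removing the 5 false annual layers leaves 25 − 5 = 20 true annual layers beyond the ash layer.
Counting back 20 years from 2003 CE places the ash layer in 2003 − 20 = 1983 CE.

1983 CE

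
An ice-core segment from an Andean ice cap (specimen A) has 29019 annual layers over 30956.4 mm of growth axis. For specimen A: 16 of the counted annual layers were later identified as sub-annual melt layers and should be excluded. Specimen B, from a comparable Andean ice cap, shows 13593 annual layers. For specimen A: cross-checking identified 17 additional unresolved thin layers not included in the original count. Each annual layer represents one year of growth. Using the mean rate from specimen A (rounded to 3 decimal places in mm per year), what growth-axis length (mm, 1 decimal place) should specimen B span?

14503.7 mm

Specimen A: correcting the raw count gives 29019 − 16 + 17 = 29020 true annual layers.
A: Mean rate = 30956.4 mm / 29020 years ≈ 1.067 mm/year.
B's length ≈ 1.067 × 13593 = 14503.7 mm.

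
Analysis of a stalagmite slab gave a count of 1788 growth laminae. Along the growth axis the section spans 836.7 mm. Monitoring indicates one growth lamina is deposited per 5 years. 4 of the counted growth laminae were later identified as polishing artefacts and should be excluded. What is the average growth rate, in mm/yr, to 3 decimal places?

After corrections the count is 1788 − 4 = 1784 growth laminae.
1784 growth laminae at 5 years each span 1784 × 5 = 8920 years.
Extension rate ≈ 836.7 / 8920 = 0.094 mm/yr.

0.094 mm/yr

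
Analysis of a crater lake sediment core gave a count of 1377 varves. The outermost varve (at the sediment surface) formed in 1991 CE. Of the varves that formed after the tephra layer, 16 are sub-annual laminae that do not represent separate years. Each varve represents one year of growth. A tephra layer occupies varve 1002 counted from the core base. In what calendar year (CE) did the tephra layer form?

1632 CE

The tephra layer sits at varve 1002 from the core base, so 1377 − 1002 = 375 varves formed after it.
Excluding 16 false varves: 375 − 16 = 359.
The varve at the sediment surface is 1991 CE, so the tephra layer dates to 1991 − 359 = 1632 CE.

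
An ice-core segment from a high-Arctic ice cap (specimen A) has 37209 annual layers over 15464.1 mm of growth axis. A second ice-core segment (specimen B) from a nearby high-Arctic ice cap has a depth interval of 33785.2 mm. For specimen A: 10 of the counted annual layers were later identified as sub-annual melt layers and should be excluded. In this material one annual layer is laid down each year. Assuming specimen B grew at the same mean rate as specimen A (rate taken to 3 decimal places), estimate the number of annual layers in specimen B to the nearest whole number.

81214 annual layers

Specimen A: true annual layer count = 37209 − 10 = 37199.
A: Extension rate ≈ 15464.1 / 37199 = 0.416 mm/year.
Specimen B: 33785.2 mm / 0.416 mm per year = 81214.42 years ≈ 81214 annual layers.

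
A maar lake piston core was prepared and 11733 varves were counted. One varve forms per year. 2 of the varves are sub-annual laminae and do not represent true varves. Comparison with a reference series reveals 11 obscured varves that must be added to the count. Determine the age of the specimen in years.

Correcting the raw count gives 11733 − 2 + 11 = 11742 true varves.
One varve per year makes the duration 11742 years.

11742 yr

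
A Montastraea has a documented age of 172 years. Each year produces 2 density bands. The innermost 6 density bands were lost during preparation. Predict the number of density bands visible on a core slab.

338 density bands

Expected density bands: 172 × 2 = 344.
Less the 6 uncaptured density bands: 344 − 6 = 338.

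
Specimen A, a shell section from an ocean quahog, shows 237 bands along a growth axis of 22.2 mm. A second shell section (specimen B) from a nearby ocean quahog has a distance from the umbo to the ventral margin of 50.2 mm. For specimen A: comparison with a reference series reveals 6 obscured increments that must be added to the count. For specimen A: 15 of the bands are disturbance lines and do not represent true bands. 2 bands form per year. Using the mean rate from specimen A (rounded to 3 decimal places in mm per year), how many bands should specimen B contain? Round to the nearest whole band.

Specimen A: after corrections the count is 237 − 15 + 6 = 228 bands.
Specimen A: 228 bands at 2 per year is 228 / 2 = 114 years.
A: Mean rate = 22.2 mm / 114 years ≈ 0.195 mm per year.
B spans 50.2 / 0.195 = 257.44 years; at 2 bands per year that is 257.44 × 2 ≈ 515 bands.

515 bands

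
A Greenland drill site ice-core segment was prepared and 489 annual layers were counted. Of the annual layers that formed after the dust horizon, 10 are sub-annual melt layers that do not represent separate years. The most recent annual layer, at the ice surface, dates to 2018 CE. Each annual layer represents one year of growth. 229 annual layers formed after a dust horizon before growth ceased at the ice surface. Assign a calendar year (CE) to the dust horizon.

1799 CE

229 annual layers post-date the dust horizon.
229 − 10 false = 219 true annual layers after the dust horizon.
The annual layer at the ice surface is 2018 CE, so the dust horizon dates to 2018 − 219 = 1799 CE.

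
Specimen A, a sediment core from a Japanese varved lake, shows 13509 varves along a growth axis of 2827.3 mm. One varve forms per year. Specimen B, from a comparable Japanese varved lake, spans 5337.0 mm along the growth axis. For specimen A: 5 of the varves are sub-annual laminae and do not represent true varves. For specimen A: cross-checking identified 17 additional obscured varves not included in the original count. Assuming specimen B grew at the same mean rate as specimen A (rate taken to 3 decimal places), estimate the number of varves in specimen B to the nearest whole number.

Specimen A: after corrections the count is 13509 − 5 + 17 = 13521 varves.
A: Mean rate = 2827.3 mm / 13521 years ≈ 0.209 mm/year.
B spans 5337.0 / 0.209 = 25535.89 years ≈ 25536 varves.

25536 varves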